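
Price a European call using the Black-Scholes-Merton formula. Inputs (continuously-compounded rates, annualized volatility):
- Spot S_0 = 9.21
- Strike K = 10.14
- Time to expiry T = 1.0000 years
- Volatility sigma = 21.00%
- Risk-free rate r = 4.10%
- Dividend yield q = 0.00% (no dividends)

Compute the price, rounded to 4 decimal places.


d1 = (ln(S/K) + (r - q + 0.5*sigma^2) * T) / (sigma * sqrt(T)) = -0.15784832
d2 = d1 - sigma * sqrt(T) = -0.36784832
exp(-rT) = 0.95982913; exp(-qT) = 1.00000000
C = S_0 * exp(-qT) * N(d1) - K * exp(-rT) * N(d2)
N(d1) = 0.43728816; N(d2) = 0.35649317
C = 9.2100 * 1.00000000 * 0.43728816 - 10.1400 * 0.95982913 * 0.35649317 = 0.5578

Answer: Price = 0.5578


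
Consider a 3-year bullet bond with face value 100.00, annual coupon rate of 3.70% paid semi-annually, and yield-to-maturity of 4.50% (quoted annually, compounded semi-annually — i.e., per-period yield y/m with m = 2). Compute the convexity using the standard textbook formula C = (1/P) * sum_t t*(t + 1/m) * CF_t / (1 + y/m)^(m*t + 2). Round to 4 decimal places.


Coupon per period c = face * coupon_rate / m = 1.850000
Periods per year m = 2; per-period yield y/m = 0.022500
Number of cashflows N = 6
Cashflows (t years, CF_t, discount factor 1/(1+y/m)^(m*t), PV):
  t = 0.5000: CF_t = 1.850000, DF = 0.977995, PV = 1.809291
  t = 1.0000: CF_t = 1.850000, DF = 0.956474, PV = 1.769478
  t = 1.5000: CF_t = 1.850000, DF = 0.935427, PV = 1.730541
  t = 2.0000: CF_t = 1.850000, DF = 0.914843, PV = 1.692460
  t = 2.5000: CF_t = 1.850000, DF = 0.894712, PV = 1.655218
  t = 3.0000: CF_t = 101.850000, DF = 0.875024, PV = 89.121222
Price P = sum_t PV_t = 97.778209
Convexity numerator sum_t t*(t + 1/m) * CF_t / (1+y/m)^(m*t + 2):
  t = 0.5000: term = 0.865270
  t = 1.0000: term = 2.538690
  t = 1.5000: term = 4.965653
  t = 2.0000: term = 8.093975
  t = 2.5000: term = 11.873801
  t = 3.0000: term = 895.042791
Convexity = (1/P) * sum = 923.380181 / 97.778209 = 9.443619

Answer: Convexity = 9.4436


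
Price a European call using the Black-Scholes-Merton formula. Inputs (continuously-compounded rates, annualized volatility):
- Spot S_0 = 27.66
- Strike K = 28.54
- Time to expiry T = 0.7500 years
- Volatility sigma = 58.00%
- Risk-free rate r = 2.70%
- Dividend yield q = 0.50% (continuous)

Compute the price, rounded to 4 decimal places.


d1 = (ln(S/K) + (r - q + 0.5*sigma^2) * T) / (sigma * sqrt(T)) = 0.22164420
d2 = d1 - sigma * sqrt(T) = -0.28065053
exp(-rT) = 0.97995365; exp(-qT) = 0.99625702
C = S_0 * exp(-qT) * N(d1) - K * exp(-rT) * N(d2)
N(d1) = 0.58770456; N(d2) = 0.38948923
C = 27.6600 * 0.99625702 * 0.58770456 - 28.5400 * 0.97995365 * 0.38948923 = 5.3019

Answer: Price = 5.3019


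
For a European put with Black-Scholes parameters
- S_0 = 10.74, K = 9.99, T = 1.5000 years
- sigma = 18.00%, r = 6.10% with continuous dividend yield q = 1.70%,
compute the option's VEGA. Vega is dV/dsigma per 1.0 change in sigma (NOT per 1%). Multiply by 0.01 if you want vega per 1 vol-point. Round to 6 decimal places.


d1 = 0.7379790782; d2 = 0.5175250014
phi(d1) = 0.3038427160; exp(-qT) = 0.9748223790; exp(-rT) = 0.9125613162
Vega = S * exp(-qT) * phi(d1) * sqrt(T) = 10.7400 * 0.9748223790 * 0.3038427160 * 1.2247448714 = 3.896047

Answer: Vega = 3.896047


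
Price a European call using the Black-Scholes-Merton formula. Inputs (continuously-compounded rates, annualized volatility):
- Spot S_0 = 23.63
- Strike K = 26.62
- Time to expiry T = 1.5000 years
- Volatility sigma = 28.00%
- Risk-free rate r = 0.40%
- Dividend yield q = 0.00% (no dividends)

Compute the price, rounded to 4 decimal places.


Answer: Price = 2.1762

Derivation:
d1 = (ln(S/K) + (r - q + 0.5*sigma^2) * T) / (sigma * sqrt(T)) = -0.15847534
d2 = d1 - sigma * sqrt(T) = -0.50140391
exp(-rT) = 0.99401796; exp(-qT) = 1.00000000
C = S_0 * exp(-qT) * N(d1) - K * exp(-rT) * N(d2)
N(d1) = 0.43704112; N(d2) = 0.30804345
C = 23.6300 * 1.00000000 * 0.43704112 - 26.6200 * 0.99401796 * 0.30804345 = 2.1762


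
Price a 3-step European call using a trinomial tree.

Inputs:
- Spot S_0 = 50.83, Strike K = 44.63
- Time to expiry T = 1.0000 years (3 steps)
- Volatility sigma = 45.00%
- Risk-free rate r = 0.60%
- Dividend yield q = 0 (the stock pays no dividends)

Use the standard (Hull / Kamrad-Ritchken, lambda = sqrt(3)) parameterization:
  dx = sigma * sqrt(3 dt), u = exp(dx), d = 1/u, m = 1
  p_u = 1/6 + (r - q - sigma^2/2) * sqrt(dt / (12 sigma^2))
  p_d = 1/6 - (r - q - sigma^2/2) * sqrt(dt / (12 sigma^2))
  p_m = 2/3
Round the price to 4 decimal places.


Answer: Price = V(0,0) = 12.0554

Derivation:
dt = T/N = 0.333333; dx = sigma*sqrt(3*dt) = 0.450000
u = exp(dx) = 1.568312; d = 1/u = 0.637628
p_u = 0.131389, p_m = 0.666667, p_d = 0.201944
Discount per step: exp(-r*dt) = 0.998002
Stock lattice S(k, j) with j the centered position index:
  k=0: S(0,+0) = 50.8300
  k=1: S(1,-1) = 32.4106; S(1,+0) = 50.8300; S(1,+1) = 79.7173
  k=2: S(2,-2) = 20.6659; S(2,-1) = 32.4106; S(2,+0) = 50.8300; S(2,+1) = 79.7173; S(2,+2) = 125.0216
  k=3: S(3,-3) = 13.1772; S(3,-2) = 20.6659; S(3,-1) = 32.4106; S(3,+0) = 50.8300; S(3,+1) = 79.7173; S(3,+2) = 125.0216; S(3,+3) = 196.0729
Terminal payoffs V(N, j) = max(S_T - K, 0):
  V(3,-3) = 0.000000; V(3,-2) = 0.000000; V(3,-1) = 0.000000; V(3,+0) = 6.200000; V(3,+1) = 35.087308; V(3,+2) = 80.391626; V(3,+3) = 151.442940
Backward induction: V(k, j) = exp(-r*dt) * [p_u * V(k+1, j+1) + p_m * V(k+1, j) + p_d * V(k+1, j-1)]
  V(2,-2) = exp(-r*dt) * [p_u*0.000000 + p_m*0.000000 + p_d*0.000000] = 0.000000
  V(2,-1) = exp(-r*dt) * [p_u*6.200000 + p_m*0.000000 + p_d*0.000000] = 0.812984
  V(2,+0) = exp(-r*dt) * [p_u*35.087308 + p_m*6.200000 + p_d*0.000000] = 8.725946
  V(2,+1) = exp(-r*dt) * [p_u*80.391626 + p_m*35.087308 + p_d*6.200000] = 35.135819
  V(2,+2) = exp(-r*dt) * [p_u*151.442940 + p_m*80.391626 + p_d*35.087308] = 80.417029
  V(1,-1) = exp(-r*dt) * [p_u*8.725946 + p_m*0.812984 + p_d*0.000000] = 1.685108
  V(1,+0) = exp(-r*dt) * [p_u*35.135819 + p_m*8.725946 + p_d*0.812984] = 10.576757
  V(1,+1) = exp(-r*dt) * [p_u*80.417029 + p_m*35.135819 + p_d*8.725946] = 35.680507
  V(0,+0) = exp(-r*dt) * [p_u*35.680507 + p_m*10.576757 + p_d*1.685108] = 12.055357


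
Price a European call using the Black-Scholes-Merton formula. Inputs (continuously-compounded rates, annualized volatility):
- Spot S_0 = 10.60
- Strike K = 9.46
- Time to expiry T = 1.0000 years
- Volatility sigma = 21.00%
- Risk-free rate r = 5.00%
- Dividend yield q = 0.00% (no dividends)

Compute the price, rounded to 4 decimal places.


Answer: Price = 1.8559

Derivation:
d1 = (ln(S/K) + (r - q + 0.5*sigma^2) * T) / (sigma * sqrt(T)) = 0.88491247
d2 = d1 - sigma * sqrt(T) = 0.67491247
exp(-rT) = 0.95122942; exp(-qT) = 1.00000000
C = S_0 * exp(-qT) * N(d1) - K * exp(-rT) * N(d2)
N(d1) = 0.81189808; N(d2) = 0.75013431
C = 10.6000 * 1.00000000 * 0.81189808 - 9.4600 * 0.95122942 * 0.75013431 = 1.8559


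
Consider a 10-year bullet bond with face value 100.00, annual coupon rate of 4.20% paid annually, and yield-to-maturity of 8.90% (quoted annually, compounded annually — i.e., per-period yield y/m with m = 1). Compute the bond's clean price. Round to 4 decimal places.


Answer: Price = 69.7038

Derivation:
Coupon per period c = face * coupon_rate / m = 4.200000
Periods per year m = 1; per-period yield y/m = 0.089000
Number of cashflows N = 10
Cashflows (t years, CF_t, discount factor 1/(1+y/m)^(m*t), PV):
  t = 1.0000: CF_t = 4.200000, DF = 0.918274, PV = 3.856749
  t = 2.0000: CF_t = 4.200000, DF = 0.843226, PV = 3.541551
  t = 3.0000: CF_t = 4.200000, DF = 0.774313, PV = 3.252113
  t = 4.0000: CF_t = 4.200000, DF = 0.711031, PV = 2.986330
  t = 5.0000: CF_t = 4.200000, DF = 0.652921, PV = 2.742268
  t = 6.0000: CF_t = 4.200000, DF = 0.599560, PV = 2.518152
  t = 7.0000: CF_t = 4.200000, DF = 0.550560, PV = 2.312353
  t = 8.0000: CF_t = 4.200000, DF = 0.505565, PV = 2.123373
  t = 9.0000: CF_t = 4.200000, DF = 0.464247, PV = 1.949837
  t = 10.0000: CF_t = 104.200000, DF = 0.426306, PV = 44.421060
Price P = sum_t PV_t = 69.703787


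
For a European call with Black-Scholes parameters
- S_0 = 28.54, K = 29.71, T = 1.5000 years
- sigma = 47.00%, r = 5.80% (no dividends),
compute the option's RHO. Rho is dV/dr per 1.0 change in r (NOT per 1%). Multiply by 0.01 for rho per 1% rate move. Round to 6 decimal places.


Answer: Rho = 17.084625

Derivation:
d1 = 0.3691570792; d2 = -0.2064730103
phi(d1) = 0.3726643957; exp(-qT) = 1.0000000000; exp(-rT) = 0.9166770956
N(d2) = 0.4182107226
Rho = K*T*exp(-rT)*N(d2) = 29.7100 * 1.5000 * 0.9166770956 * 0.4182107226 = 17.084625


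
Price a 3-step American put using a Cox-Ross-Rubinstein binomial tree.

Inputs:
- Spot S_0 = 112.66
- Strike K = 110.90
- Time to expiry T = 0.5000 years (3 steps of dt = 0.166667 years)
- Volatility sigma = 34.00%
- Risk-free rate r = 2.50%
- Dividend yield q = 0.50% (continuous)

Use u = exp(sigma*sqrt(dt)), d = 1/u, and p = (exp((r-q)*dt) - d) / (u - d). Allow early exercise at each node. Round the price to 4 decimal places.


dt = T/N = 0.166667
u = exp(sigma*sqrt(dt)) = 1.148899; d = 1/u = 0.870398
p = (exp((r-q)*dt) - d) / (u - d) = 0.477343
Discount per step: exp(-r*dt) = 0.995842
Stock lattice S(k, i) with i counting down-moves:
  k=0: S(0,0) = 112.6600
  k=1: S(1,0) = 129.4350; S(1,1) = 98.0591
  k=2: S(2,0) = 148.7078; S(2,1) = 112.6600; S(2,2) = 85.3504
  k=3: S(3,0) = 170.8503; S(3,1) = 129.4350; S(3,2) = 98.0591; S(3,3) = 74.2889
Terminal payoffs V(N, i) = max(K - S_T, 0):
  V(3,0) = 0.000000; V(3,1) = 0.000000; V(3,2) = 12.840934; V(3,3) = 36.611127
Backward induction: V(k, i) = exp(-r*dt) * [p * V(k+1, i) + (1-p) * V(k+1, i+1)]; then take max(V_cont, immediate exercise) for American.
  V(2,0) = exp(-r*dt) * [p*0.000000 + (1-p)*0.000000] = 0.000000; exercise = 0.000000; V(2,0) = max -> 0.000000
  V(2,1) = exp(-r*dt) * [p*0.000000 + (1-p)*12.840934] = 6.683494; exercise = 0.000000; V(2,1) = max -> 6.683494
  V(2,2) = exp(-r*dt) * [p*12.840934 + (1-p)*36.611127] = 25.159534; exercise = 25.549561; V(2,2) = max -> 25.549561
  V(1,0) = exp(-r*dt) * [p*0.000000 + (1-p)*6.683494] = 3.478648; exercise = 0.000000; V(1,0) = max -> 3.478648
  V(1,1) = exp(-r*dt) * [p*6.683494 + (1-p)*25.549561] = 16.475180; exercise = 12.840934; V(1,1) = max -> 16.475180
  V(0,0) = exp(-r*dt) * [p*3.478648 + (1-p)*16.475180] = 10.228664; exercise = 0.000000; V(0,0) = max -> 10.228664

Answer: Price = V(0,0) = 10.2287


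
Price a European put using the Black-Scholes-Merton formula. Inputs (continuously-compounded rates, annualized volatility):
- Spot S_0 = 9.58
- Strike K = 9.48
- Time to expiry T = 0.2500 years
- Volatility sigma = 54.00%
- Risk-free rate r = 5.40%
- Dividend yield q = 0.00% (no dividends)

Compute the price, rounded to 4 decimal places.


d1 = (ln(S/K) + (r - q + 0.5*sigma^2) * T) / (sigma * sqrt(T)) = 0.22386398
d2 = d1 - sigma * sqrt(T) = -0.04613602
exp(-rT) = 0.98659072; exp(-qT) = 1.00000000
P = K * exp(-rT) * N(-d2) - S_0 * exp(-qT) * N(-d1)
N(-d1) = 0.41143157; N(-d2) = 0.51839908
P = 9.4800 * 0.98659072 * 0.51839908 - 9.5800 * 1.00000000 * 0.41143157 = 0.9070

Answer: Price = 0.9070


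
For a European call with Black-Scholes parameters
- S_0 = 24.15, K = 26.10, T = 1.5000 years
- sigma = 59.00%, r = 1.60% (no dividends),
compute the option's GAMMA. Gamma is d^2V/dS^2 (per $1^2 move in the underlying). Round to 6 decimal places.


d1 = 0.2870526110; d2 = -0.4355468631
phi(d1) = 0.3828399991; exp(-qT) = 1.0000000000; exp(-rT) = 0.9762857098
Gamma = exp(-qT) * phi(d1) / (S * sigma * sqrt(T)) = 1.0000000000 * 0.3828399991 / (24.1500 * 0.5900 * 1.2247448714) = 0.021938

Answer: Gamma = 0.021938


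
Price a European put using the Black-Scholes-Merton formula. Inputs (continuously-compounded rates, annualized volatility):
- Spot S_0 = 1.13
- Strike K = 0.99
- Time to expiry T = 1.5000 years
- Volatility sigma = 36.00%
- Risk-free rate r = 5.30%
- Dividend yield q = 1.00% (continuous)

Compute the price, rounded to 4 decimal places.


d1 = (ln(S/K) + (r - q + 0.5*sigma^2) * T) / (sigma * sqrt(T)) = 0.66673289
d2 = d1 - sigma * sqrt(T) = 0.22582474
exp(-rT) = 0.92357802; exp(-qT) = 0.98511194
P = K * exp(-rT) * N(-d2) - S_0 * exp(-qT) * N(-d1)
N(-d1) = 0.25247138; N(-d2) = 0.41066887
P = 0.9900 * 0.92357802 * 0.41066887 - 1.1300 * 0.98511194 * 0.25247138 = 0.0944

Answer: Price = 0.0944


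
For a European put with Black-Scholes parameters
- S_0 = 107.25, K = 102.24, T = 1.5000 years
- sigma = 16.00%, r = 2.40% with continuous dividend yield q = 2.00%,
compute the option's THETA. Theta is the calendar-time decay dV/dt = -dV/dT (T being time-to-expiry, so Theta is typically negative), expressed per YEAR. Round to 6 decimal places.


d1 = 0.3727284805; d2 = 0.1767693010
phi(d1) = 0.3721710222; exp(-qT) = 0.9704455335; exp(-rT) = 0.9646402935
Theta = -S*exp(-qT)*phi(d1)*sigma/(2*sqrt(T)) + r*K*exp(-rT)*N(-d2) - q*S*exp(-qT)*N(-d1)
N(-d1) = 0.3546752686; N(-d2) = 0.4298448017; sqrt(T) = 1.2247448714
Term 1 = -107.2500 * 0.9704455335 * 0.3721710222 * 0.1600 / (2 * 1.2247448714) = -2.5302030745
Term 2 = 0.0240 * 102.2400 * 0.9646402935 * 0.4298448017 = 1.0174408259
Term 3 = -0.0200 * 107.2500 * 0.9704455335 * 0.3546752686 = -0.7382940499
Theta = -2.5302030745 + (1.0174408259) + (-0.7382940499) = -2.251056

Answer: Theta = -2.251056


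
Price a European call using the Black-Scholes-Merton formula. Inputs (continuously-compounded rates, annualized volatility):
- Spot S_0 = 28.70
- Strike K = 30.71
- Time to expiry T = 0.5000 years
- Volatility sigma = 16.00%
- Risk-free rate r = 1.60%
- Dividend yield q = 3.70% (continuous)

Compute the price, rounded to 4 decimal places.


Answer: Price = 0.4803

Derivation:
d1 = (ln(S/K) + (r - q + 0.5*sigma^2) * T) / (sigma * sqrt(T)) = -0.63455066
d2 = d1 - sigma * sqrt(T) = -0.74768774
exp(-rT) = 0.99203191; exp(-qT) = 0.98167007
C = S_0 * exp(-qT) * N(d1) - K * exp(-rT) * N(d2)
N(d1) = 0.26286076; N(d2) = 0.22732426
C = 28.7000 * 0.98167007 * 0.26286076 - 30.7100 * 0.99203191 * 0.22732426 = 0.4803


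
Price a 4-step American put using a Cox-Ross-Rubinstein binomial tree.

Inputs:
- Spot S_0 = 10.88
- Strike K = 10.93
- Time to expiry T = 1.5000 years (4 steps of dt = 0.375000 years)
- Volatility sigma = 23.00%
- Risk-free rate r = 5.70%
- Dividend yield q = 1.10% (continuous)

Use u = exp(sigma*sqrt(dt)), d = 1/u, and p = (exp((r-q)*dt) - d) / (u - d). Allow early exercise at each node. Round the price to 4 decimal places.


dt = T/N = 0.375000
u = exp(sigma*sqrt(dt)) = 1.151247; d = 1/u = 0.868623
p = (exp((r-q)*dt) - d) / (u - d) = 0.526411
Discount per step: exp(-r*dt) = 0.978852
Stock lattice S(k, i) with i counting down-moves:
  k=0: S(0,0) = 10.8800
  k=1: S(1,0) = 12.5256; S(1,1) = 9.4506
  k=2: S(2,0) = 14.4200; S(2,1) = 10.8800; S(2,2) = 8.2090
  k=3: S(3,0) = 16.6010; S(3,1) = 12.5256; S(3,2) = 9.4506; S(3,3) = 7.1306
  k=4: S(4,0) = 19.1119; S(4,1) = 14.4200; S(4,2) = 10.8800; S(4,3) = 8.2090; S(4,4) = 6.1938
Terminal payoffs V(N, i) = max(K - S_T, 0):
  V(4,0) = 0.000000; V(4,1) = 0.000000; V(4,2) = 0.050000; V(4,3) = 2.720969; V(4,4) = 4.736232
Backward induction: V(k, i) = exp(-r*dt) * [p * V(k+1, i) + (1-p) * V(k+1, i+1)]; then take max(V_cont, immediate exercise) for American.
  V(3,0) = exp(-r*dt) * [p*0.000000 + (1-p)*0.000000] = 0.000000; exercise = 0.000000; V(3,0) = max -> 0.000000
  V(3,1) = exp(-r*dt) * [p*0.000000 + (1-p)*0.050000] = 0.023179; exercise = 0.000000; V(3,1) = max -> 0.023179
  V(3,2) = exp(-r*dt) * [p*0.050000 + (1-p)*2.720969] = 1.287132; exercise = 1.479378; V(3,2) = max -> 1.479378
  V(3,3) = exp(-r*dt) * [p*2.720969 + (1-p)*4.736232] = 3.597647; exercise = 3.799444; V(3,3) = max -> 3.799444
  V(2,0) = exp(-r*dt) * [p*0.000000 + (1-p)*0.023179] = 0.010745; exercise = 0.000000; V(2,0) = max -> 0.010745
  V(2,1) = exp(-r*dt) * [p*0.023179 + (1-p)*1.479378] = 0.697743; exercise = 0.050000; V(2,1) = max -> 0.697743
  V(2,2) = exp(-r*dt) * [p*1.479378 + (1-p)*3.799444] = 2.523612; exercise = 2.720969; V(2,2) = max -> 2.720969
  V(1,0) = exp(-r*dt) * [p*0.010745 + (1-p)*0.697743] = 0.328992; exercise = 0.000000; V(1,0) = max -> 0.328992
  V(1,1) = exp(-r*dt) * [p*0.697743 + (1-p)*2.720969] = 1.620900; exercise = 1.479378; V(1,1) = max -> 1.620900
  V(0,0) = exp(-r*dt) * [p*0.328992 + (1-p)*1.620900] = 0.920928; exercise = 0.050000; V(0,0) = max -> 0.920928

Answer: Price = V(0,0) = 0.9209


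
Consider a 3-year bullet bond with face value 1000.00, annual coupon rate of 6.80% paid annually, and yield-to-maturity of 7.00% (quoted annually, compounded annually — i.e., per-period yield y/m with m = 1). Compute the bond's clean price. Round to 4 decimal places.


Answer: Price = 994.7514

Derivation:
Coupon per period c = face * coupon_rate / m = 68.000000
Periods per year m = 1; per-period yield y/m = 0.070000
Number of cashflows N = 3
Cashflows (t years, CF_t, discount factor 1/(1+y/m)^(m*t), PV):
  t = 1.0000: CF_t = 68.000000, DF = 0.934579, PV = 63.551402
  t = 2.0000: CF_t = 68.000000, DF = 0.873439, PV = 59.393834
  t = 3.0000: CF_t = 1068.000000, DF = 0.816298, PV = 871.806133
Price P = sum_t PV_t = 994.751368


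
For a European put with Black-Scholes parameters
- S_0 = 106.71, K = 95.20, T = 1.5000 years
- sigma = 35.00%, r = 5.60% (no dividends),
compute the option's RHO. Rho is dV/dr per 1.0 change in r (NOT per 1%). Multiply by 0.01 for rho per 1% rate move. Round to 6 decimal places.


Answer: Rho = -52.795005

Derivation:
d1 = 0.6765489103; d2 = 0.2478882053
phi(d1) = 0.3173348520; exp(-qT) = 1.0000000000; exp(-rT) = 0.9194312561
N(-d2) = 0.4021104530
Rho = -K*T*exp(-rT)*N(-d2) = -95.2000 * 1.5000 * 0.9194312561 * 0.4021104530 = -52.795005


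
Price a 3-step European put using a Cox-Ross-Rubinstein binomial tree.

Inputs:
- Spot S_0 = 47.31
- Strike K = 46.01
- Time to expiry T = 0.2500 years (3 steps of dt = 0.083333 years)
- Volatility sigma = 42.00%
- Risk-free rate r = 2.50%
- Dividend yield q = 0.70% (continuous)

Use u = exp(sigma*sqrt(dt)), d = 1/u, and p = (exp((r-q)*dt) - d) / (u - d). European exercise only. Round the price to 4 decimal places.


Answer: Price = V(0,0) = 3.4764

Derivation:
dt = T/N = 0.083333
u = exp(sigma*sqrt(dt)) = 1.128900; d = 1/u = 0.885818
p = (exp((r-q)*dt) - d) / (u - d) = 0.475902
Discount per step: exp(-r*dt) = 0.997919
Stock lattice S(k, i) with i counting down-moves:
  k=0: S(0,0) = 47.3100
  k=1: S(1,0) = 53.4083; S(1,1) = 41.9081
  k=2: S(2,0) = 60.2926; S(2,1) = 47.3100; S(2,2) = 37.1229
  k=3: S(3,0) = 68.0643; S(3,1) = 53.4083; S(3,2) = 41.9081; S(3,3) = 32.8842
Terminal payoffs V(N, i) = max(K - S_T, 0):
  V(3,0) = 0.000000; V(3,1) = 0.000000; V(3,2) = 4.101942; V(3,3) = 13.125842
Backward induction: V(k, i) = exp(-r*dt) * [p * V(k+1, i) + (1-p) * V(k+1, i+1)].
  V(2,0) = exp(-r*dt) * [p*0.000000 + (1-p)*0.000000] = 0.000000
  V(2,1) = exp(-r*dt) * [p*0.000000 + (1-p)*4.101942] = 2.145347
  V(2,2) = exp(-r*dt) * [p*4.101942 + (1-p)*13.125842] = 8.812974
  V(1,0) = exp(-r*dt) * [p*0.000000 + (1-p)*2.145347] = 1.122033
  V(1,1) = exp(-r*dt) * [p*2.145347 + (1-p)*8.812974] = 5.628102
  V(0,0) = exp(-r*dt) * [p*1.122033 + (1-p)*5.628102] = 3.476407


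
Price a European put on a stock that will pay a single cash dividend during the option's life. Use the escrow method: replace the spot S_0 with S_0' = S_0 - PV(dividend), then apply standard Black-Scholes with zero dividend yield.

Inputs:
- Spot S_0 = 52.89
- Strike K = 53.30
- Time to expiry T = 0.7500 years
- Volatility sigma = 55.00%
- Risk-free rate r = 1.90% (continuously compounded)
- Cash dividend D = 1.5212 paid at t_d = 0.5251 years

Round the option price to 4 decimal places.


PV(D) = D * exp(-r * t_d) = 1.5212 * 0.99007270 = 1.50609860
S_0' = S_0 - PV(D) = 52.8900 - 1.50609860 = 51.38390140
d1 = (ln(S_0'/K) + (r + sigma^2/2)*T) / (sigma*sqrt(T)) = 0.19121020
d2 = d1 - sigma*sqrt(T) = -0.28510377
exp(-rT) = 0.98585105
N(-d1) = 0.42418046; N(-d2) = 0.61221768
P = K * exp(-rT) * N(-d2) - S_0' * N(-d1) = 53.3000 * 0.98585105 * 0.61221768 - 51.38390140 * 0.42418046 = 10.3735

Answer: Price = 10.3735


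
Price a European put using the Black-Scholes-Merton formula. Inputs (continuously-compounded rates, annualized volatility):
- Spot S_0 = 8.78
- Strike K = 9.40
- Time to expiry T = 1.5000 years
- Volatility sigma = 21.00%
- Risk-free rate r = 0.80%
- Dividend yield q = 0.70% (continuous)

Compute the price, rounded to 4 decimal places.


Answer: Price = 1.2501

Derivation:
d1 = (ln(S/K) + (r - q + 0.5*sigma^2) * T) / (sigma * sqrt(T)) = -0.13086606
d2 = d1 - sigma * sqrt(T) = -0.38806248
exp(-rT) = 0.98807171; exp(-qT) = 0.98955493
P = K * exp(-rT) * N(-d2) - S_0 * exp(-qT) * N(-d1)
N(-d1) = 0.55205937; N(-d2) = 0.65101510
P = 9.4000 * 0.98807171 * 0.65101510 - 8.7800 * 0.98955493 * 0.55205937 = 1.2501


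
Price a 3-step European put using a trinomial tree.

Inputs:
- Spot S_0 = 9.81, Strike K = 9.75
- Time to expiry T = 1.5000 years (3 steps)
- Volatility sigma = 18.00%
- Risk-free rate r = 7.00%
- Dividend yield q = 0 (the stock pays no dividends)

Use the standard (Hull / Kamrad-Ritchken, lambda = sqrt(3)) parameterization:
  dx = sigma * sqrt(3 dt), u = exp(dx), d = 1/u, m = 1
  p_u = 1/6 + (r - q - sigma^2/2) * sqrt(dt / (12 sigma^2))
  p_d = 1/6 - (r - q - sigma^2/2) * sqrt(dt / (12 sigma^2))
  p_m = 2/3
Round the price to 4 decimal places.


dt = T/N = 0.500000; dx = sigma*sqrt(3*dt) = 0.220454
u = exp(dx) = 1.246643; d = 1/u = 0.802154
p_u = 0.227677, p_m = 0.666667, p_d = 0.105656
Discount per step: exp(-r*dt) = 0.965605
Stock lattice S(k, j) with j the centered position index:
  k=0: S(0,+0) = 9.8100
  k=1: S(1,-1) = 7.8691; S(1,+0) = 9.8100; S(1,+1) = 12.2296
  k=2: S(2,-2) = 6.3123; S(2,-1) = 7.8691; S(2,+0) = 9.8100; S(2,+1) = 12.2296; S(2,+2) = 15.2459
  k=3: S(3,-3) = 5.0634; S(3,-2) = 6.3123; S(3,-1) = 7.8691; S(3,+0) = 9.8100; S(3,+1) = 12.2296; S(3,+2) = 15.2459; S(3,+3) = 19.0062
Terminal payoffs V(N, j) = max(K - S_T, 0):
  V(3,-3) = 4.686591; V(3,-2) = 3.437738; V(3,-1) = 1.880865; V(3,+0) = 0.000000; V(3,+1) = 0.000000; V(3,+2) = 0.000000; V(3,+3) = 0.000000
Backward induction: V(k, j) = exp(-r*dt) * [p_u * V(k+1, j+1) + p_m * V(k+1, j) + p_d * V(k+1, j-1)]
  V(2,-2) = exp(-r*dt) * [p_u*1.880865 + p_m*3.437738 + p_d*4.686591] = 3.104636
  V(2,-1) = exp(-r*dt) * [p_u*0.000000 + p_m*1.880865 + p_d*3.437738] = 1.561508
  V(2,+0) = exp(-r*dt) * [p_u*0.000000 + p_m*0.000000 + p_d*1.880865] = 0.191890
  V(2,+1) = exp(-r*dt) * [p_u*0.000000 + p_m*0.000000 + p_d*0.000000] = 0.000000
  V(2,+2) = exp(-r*dt) * [p_u*0.000000 + p_m*0.000000 + p_d*0.000000] = 0.000000
  V(1,-1) = exp(-r*dt) * [p_u*0.191890 + p_m*1.561508 + p_d*3.104636] = 1.364128
  V(1,+0) = exp(-r*dt) * [p_u*0.000000 + p_m*0.191890 + p_d*1.561508] = 0.282835
  V(1,+1) = exp(-r*dt) * [p_u*0.000000 + p_m*0.000000 + p_d*0.191890] = 0.019577
  V(0,+0) = exp(-r*dt) * [p_u*0.019577 + p_m*0.282835 + p_d*1.364128] = 0.325547

Answer: Price = V(0,0) = 0.3255


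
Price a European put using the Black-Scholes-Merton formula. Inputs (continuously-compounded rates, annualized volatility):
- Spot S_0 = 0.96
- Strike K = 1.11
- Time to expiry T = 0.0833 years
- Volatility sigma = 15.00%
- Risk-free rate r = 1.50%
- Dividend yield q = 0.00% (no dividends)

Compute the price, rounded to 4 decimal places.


Answer: Price = 0.1486

Derivation:
d1 = (ln(S/K) + (r - q + 0.5*sigma^2) * T) / (sigma * sqrt(T)) = -3.30299762
d2 = d1 - sigma * sqrt(T) = -3.34629023
exp(-rT) = 0.99875128; exp(-qT) = 1.00000000
P = K * exp(-rT) * N(-d2) - S_0 * exp(-qT) * N(-d1)
N(-d1) = 0.99952171; N(-d2) = 0.99959050
P = 1.1100 * 0.99875128 * 0.99959050 - 0.9600 * 1.00000000 * 0.99952171 = 0.1486


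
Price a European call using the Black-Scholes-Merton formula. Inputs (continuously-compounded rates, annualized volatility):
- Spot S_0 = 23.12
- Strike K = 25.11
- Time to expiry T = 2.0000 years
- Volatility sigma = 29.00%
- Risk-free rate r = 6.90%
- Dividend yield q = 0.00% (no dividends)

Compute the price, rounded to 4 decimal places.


Answer: Price = 4.3114

Derivation:
d1 = (ln(S/K) + (r - q + 0.5*sigma^2) * T) / (sigma * sqrt(T)) = 0.34022045
d2 = d1 - sigma * sqrt(T) = -0.06990148
exp(-rT) = 0.87109869; exp(-qT) = 1.00000000
C = S_0 * exp(-qT) * N(d1) - K * exp(-rT) * N(d2)
N(d1) = 0.63315474; N(d2) = 0.47213604
C = 23.1200 * 1.00000000 * 0.63315474 - 25.1100 * 0.87109869 * 0.47213604 = 4.3114


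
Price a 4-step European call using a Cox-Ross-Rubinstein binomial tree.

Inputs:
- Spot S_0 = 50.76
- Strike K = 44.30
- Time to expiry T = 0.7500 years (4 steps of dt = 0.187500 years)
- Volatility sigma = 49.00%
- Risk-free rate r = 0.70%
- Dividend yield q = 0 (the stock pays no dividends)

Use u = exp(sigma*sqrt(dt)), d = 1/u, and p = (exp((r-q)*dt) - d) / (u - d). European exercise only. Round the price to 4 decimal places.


dt = T/N = 0.187500
u = exp(sigma*sqrt(dt)) = 1.236366; d = 1/u = 0.808822
p = (exp((r-q)*dt) - d) / (u - d) = 0.450226
Discount per step: exp(-r*dt) = 0.998688
Stock lattice S(k, i) with i counting down-moves:
  k=0: S(0,0) = 50.7600
  k=1: S(1,0) = 62.7579; S(1,1) = 41.0558
  k=2: S(2,0) = 77.5917; S(2,1) = 50.7600; S(2,2) = 33.2069
  k=3: S(3,0) = 95.9318; S(3,1) = 62.7579; S(3,2) = 41.0558; S(3,3) = 26.8584
  k=4: S(4,0) = 118.6068; S(4,1) = 77.5917; S(4,2) = 50.7600; S(4,3) = 33.2069; S(4,4) = 21.7237
Terminal payoffs V(N, i) = max(S_T - K, 0):
  V(4,0) = 74.306767; V(4,1) = 33.291749; V(4,2) = 6.460000; V(4,3) = 0.000000; V(4,4) = 0.000000
Backward induction: V(k, i) = exp(-r*dt) * [p * V(k+1, i) + (1-p) * V(k+1, i+1)].
  V(3,0) = exp(-r*dt) * [p*74.306767 + (1-p)*33.291749] = 51.689886
  V(3,1) = exp(-r*dt) * [p*33.291749 + (1-p)*6.460000] = 18.516031
  V(3,2) = exp(-r*dt) * [p*6.460000 + (1-p)*0.000000] = 2.904645
  V(3,3) = exp(-r*dt) * [p*0.000000 + (1-p)*0.000000] = 0.000000
  V(2,0) = exp(-r*dt) * [p*51.689886 + (1-p)*18.516031] = 33.407884
  V(2,1) = exp(-r*dt) * [p*18.516031 + (1-p)*2.904645] = 9.920267
  V(2,2) = exp(-r*dt) * [p*2.904645 + (1-p)*0.000000] = 1.306031
  V(1,0) = exp(-r*dt) * [p*33.407884 + (1-p)*9.920267] = 20.468119
  V(1,1) = exp(-r*dt) * [p*9.920267 + (1-p)*1.306031] = 5.177583
  V(0,0) = exp(-r*dt) * [p*20.468119 + (1-p)*5.177583] = 12.045958

Answer: Price = V(0,0) = 12.0460


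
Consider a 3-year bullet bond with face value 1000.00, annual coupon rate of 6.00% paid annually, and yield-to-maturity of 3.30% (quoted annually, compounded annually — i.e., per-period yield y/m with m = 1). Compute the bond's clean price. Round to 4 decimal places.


Answer: Price = 1075.9341

Derivation:
Coupon per period c = face * coupon_rate / m = 60.000000
Periods per year m = 1; per-period yield y/m = 0.033000
Number of cashflows N = 3
Cashflows (t years, CF_t, discount factor 1/(1+y/m)^(m*t), PV):
  t = 1.0000: CF_t = 60.000000, DF = 0.968054, PV = 58.083253
  t = 2.0000: CF_t = 60.000000, DF = 0.937129, PV = 56.227737
  t = 3.0000: CF_t = 1060.000000, DF = 0.907192, PV = 961.623130
Price P = sum_t PV_t = 1075.934120


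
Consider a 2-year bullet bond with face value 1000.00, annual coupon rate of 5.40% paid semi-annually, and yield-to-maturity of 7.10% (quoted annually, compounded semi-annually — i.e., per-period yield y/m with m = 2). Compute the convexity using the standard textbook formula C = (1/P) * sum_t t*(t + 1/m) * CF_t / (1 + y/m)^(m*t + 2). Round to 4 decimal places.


Answer: Convexity = 4.4184

Derivation:
Coupon per period c = face * coupon_rate / m = 27.000000
Periods per year m = 2; per-period yield y/m = 0.035500
Number of cashflows N = 4
Cashflows (t years, CF_t, discount factor 1/(1+y/m)^(m*t), PV):
  t = 0.5000: CF_t = 27.000000, DF = 0.965717, PV = 26.074360
  t = 1.0000: CF_t = 27.000000, DF = 0.932609, PV = 25.180454
  t = 1.5000: CF_t = 27.000000, DF = 0.900637, PV = 24.317194
  t = 2.0000: CF_t = 1027.000000, DF = 0.869760, PV = 893.243842
Price P = sum_t PV_t = 968.815850
Convexity numerator sum_t t*(t + 1/m) * CF_t / (1+y/m)^(m*t + 2):
  t = 0.5000: term = 12.158597
  t = 1.0000: term = 35.225293
  t = 1.5000: term = 68.035331
  t = 2.0000: term = 4165.238064
Convexity = (1/P) * sum = 4280.657285 / 968.815850 = 4.418443


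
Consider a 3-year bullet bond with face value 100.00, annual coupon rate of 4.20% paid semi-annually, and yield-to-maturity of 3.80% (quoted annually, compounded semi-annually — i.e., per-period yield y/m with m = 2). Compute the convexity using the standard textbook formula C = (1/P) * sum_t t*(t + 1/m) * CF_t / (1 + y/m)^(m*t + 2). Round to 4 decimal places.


Answer: Convexity = 9.4441

Derivation:
Coupon per period c = face * coupon_rate / m = 2.100000
Periods per year m = 2; per-period yield y/m = 0.019000
Number of cashflows N = 6
Cashflows (t years, CF_t, discount factor 1/(1+y/m)^(m*t), PV):
  t = 0.5000: CF_t = 2.100000, DF = 0.981354, PV = 2.060844
  t = 1.0000: CF_t = 2.100000, DF = 0.963056, PV = 2.022418
  t = 1.5000: CF_t = 2.100000, DF = 0.945099, PV = 1.984709
  t = 2.0000: CF_t = 2.100000, DF = 0.927477, PV = 1.947702
  t = 2.5000: CF_t = 2.100000, DF = 0.910184, PV = 1.911386
  t = 3.0000: CF_t = 102.100000, DF = 0.893213, PV = 91.197018
Price P = sum_t PV_t = 101.124077
Convexity numerator sum_t t*(t + 1/m) * CF_t / (1+y/m)^(m*t + 2):
  t = 0.5000: term = 0.992354
  t = 1.0000: term = 2.921553
  t = 1.5000: term = 5.734158
  t = 2.0000: term = 9.378733
  t = 2.5000: term = 13.805790
  t = 3.0000: term = 922.192464
Convexity = (1/P) * sum = 955.025053 / 101.124077 = 9.444092


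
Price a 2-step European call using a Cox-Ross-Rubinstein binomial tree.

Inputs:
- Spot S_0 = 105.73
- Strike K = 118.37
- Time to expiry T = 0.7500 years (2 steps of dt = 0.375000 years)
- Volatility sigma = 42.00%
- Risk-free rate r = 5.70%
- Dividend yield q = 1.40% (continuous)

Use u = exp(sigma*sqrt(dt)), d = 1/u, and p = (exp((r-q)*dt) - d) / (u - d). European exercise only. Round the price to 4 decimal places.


Answer: Price = V(0,0) = 12.2355

Derivation:
dt = T/N = 0.375000
u = exp(sigma*sqrt(dt)) = 1.293299; d = 1/u = 0.773216
p = (exp((r-q)*dt) - d) / (u - d) = 0.467309
Discount per step: exp(-r*dt) = 0.978852
Stock lattice S(k, i) with i counting down-moves:
  k=0: S(0,0) = 105.7300
  k=1: S(1,0) = 136.7405; S(1,1) = 81.7522
  k=2: S(2,0) = 176.8464; S(2,1) = 105.7300; S(2,2) = 63.2121
Terminal payoffs V(N, i) = max(S_T - K, 0):
  V(2,0) = 58.476393; V(2,1) = 0.000000; V(2,2) = 0.000000
Backward induction: V(k, i) = exp(-r*dt) * [p * V(k+1, i) + (1-p) * V(k+1, i+1)].
  V(1,0) = exp(-r*dt) * [p*58.476393 + (1-p)*0.000000] = 26.748639
  V(1,1) = exp(-r*dt) * [p*0.000000 + (1-p)*0.000000] = 0.000000
  V(0,0) = exp(-r*dt) * [p*26.748639 + (1-p)*0.000000] = 12.235531


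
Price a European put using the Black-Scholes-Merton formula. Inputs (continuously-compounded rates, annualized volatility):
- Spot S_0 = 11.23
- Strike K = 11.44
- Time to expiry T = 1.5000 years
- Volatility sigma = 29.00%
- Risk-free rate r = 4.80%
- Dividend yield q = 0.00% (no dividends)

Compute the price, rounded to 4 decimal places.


Answer: Price = 1.2666

Derivation:
d1 = (ln(S/K) + (r - q + 0.5*sigma^2) * T) / (sigma * sqrt(T)) = 0.32814092
d2 = d1 - sigma * sqrt(T) = -0.02703509
exp(-rT) = 0.93053090; exp(-qT) = 1.00000000
P = K * exp(-rT) * N(-d2) - S_0 * exp(-qT) * N(-d1)
N(-d1) = 0.37140256; N(-d2) = 0.51078413
P = 11.4400 * 0.93053090 * 0.51078413 - 11.2300 * 1.00000000 * 0.37140256 = 1.2666


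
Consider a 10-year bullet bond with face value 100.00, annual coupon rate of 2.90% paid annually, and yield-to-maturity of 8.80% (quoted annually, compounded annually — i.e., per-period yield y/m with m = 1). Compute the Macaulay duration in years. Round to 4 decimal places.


Coupon per period c = face * coupon_rate / m = 2.900000
Periods per year m = 1; per-period yield y/m = 0.088000
Number of cashflows N = 10
Cashflows (t years, CF_t, discount factor 1/(1+y/m)^(m*t), PV):
  t = 1.0000: CF_t = 2.900000, DF = 0.919118, PV = 2.665441
  t = 2.0000: CF_t = 2.900000, DF = 0.844777, PV = 2.449854
  t = 3.0000: CF_t = 2.900000, DF = 0.776450, PV = 2.251704
  t = 4.0000: CF_t = 2.900000, DF = 0.713649, PV = 2.069581
  t = 5.0000: CF_t = 2.900000, DF = 0.655927, PV = 1.902188
  t = 6.0000: CF_t = 2.900000, DF = 0.602874, PV = 1.748335
  t = 7.0000: CF_t = 2.900000, DF = 0.554112, PV = 1.606925
  t = 8.0000: CF_t = 2.900000, DF = 0.509294, PV = 1.476954
  t = 9.0000: CF_t = 2.900000, DF = 0.468101, PV = 1.357494
  t = 10.0000: CF_t = 102.900000, DF = 0.430240, PV = 44.271723
Price P = sum_t PV_t = 61.800199
Macaulay numerator sum_t t * PV_t:
  t * PV_t at t = 1.0000: 2.665441
  t * PV_t at t = 2.0000: 4.899708
  t * PV_t at t = 3.0000: 6.755112
  t * PV_t at t = 4.0000: 8.278324
  t * PV_t at t = 5.0000: 9.510942
  t * PV_t at t = 6.0000: 10.490009
  t * PV_t at t = 7.0000: 11.248478
  t * PV_t at t = 8.0000: 11.815628
  t * PV_t at t = 9.0000: 12.217447
  t * PV_t at t = 10.0000: 442.717227
Macaulay duration D = (sum_t t * PV_t) / P = 520.598316 / 61.800199 = 8.423894

Answer: Macaulay duration = 8.4239 years


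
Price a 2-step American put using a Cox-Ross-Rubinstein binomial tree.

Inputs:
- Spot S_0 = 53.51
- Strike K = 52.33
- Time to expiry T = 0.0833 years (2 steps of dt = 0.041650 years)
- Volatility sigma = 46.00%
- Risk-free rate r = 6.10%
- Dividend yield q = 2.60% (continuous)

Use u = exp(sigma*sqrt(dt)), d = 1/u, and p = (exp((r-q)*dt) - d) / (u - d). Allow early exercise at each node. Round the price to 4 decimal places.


dt = T/N = 0.041650
u = exp(sigma*sqrt(dt)) = 1.098426; d = 1/u = 0.910394
p = (exp((r-q)*dt) - d) / (u - d) = 0.484306
Discount per step: exp(-r*dt) = 0.997463
Stock lattice S(k, i) with i counting down-moves:
  k=0: S(0,0) = 53.5100
  k=1: S(1,0) = 58.7768; S(1,1) = 48.7152
  k=2: S(2,0) = 64.5619; S(2,1) = 53.5100; S(2,2) = 44.3500
Terminal payoffs V(N, i) = max(K - S_T, 0):
  V(2,0) = 0.000000; V(2,1) = 0.000000; V(2,2) = 7.980036
Backward induction: V(k, i) = exp(-r*dt) * [p * V(k+1, i) + (1-p) * V(k+1, i+1)]; then take max(V_cont, immediate exercise) for American.
  V(1,0) = exp(-r*dt) * [p*0.000000 + (1-p)*0.000000] = 0.000000; exercise = 0.000000; V(1,0) = max -> 0.000000
  V(1,1) = exp(-r*dt) * [p*0.000000 + (1-p)*7.980036] = 4.104815; exercise = 3.614842; V(1,1) = max -> 4.104815
  V(0,0) = exp(-r*dt) * [p*0.000000 + (1-p)*4.104815] = 2.111457; exercise = 0.000000; V(0,0) = max -> 2.111457

Answer: Price = V(0,0) = 2.1115


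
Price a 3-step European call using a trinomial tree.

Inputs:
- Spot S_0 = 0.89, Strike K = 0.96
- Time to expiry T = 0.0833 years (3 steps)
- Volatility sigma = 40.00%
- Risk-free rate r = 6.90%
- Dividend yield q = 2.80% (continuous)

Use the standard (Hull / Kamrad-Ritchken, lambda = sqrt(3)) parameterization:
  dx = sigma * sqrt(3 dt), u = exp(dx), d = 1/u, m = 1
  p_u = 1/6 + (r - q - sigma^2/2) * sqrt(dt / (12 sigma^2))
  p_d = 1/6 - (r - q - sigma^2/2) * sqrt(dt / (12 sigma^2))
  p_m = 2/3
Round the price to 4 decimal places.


Answer: Price = V(0,0) = 0.0185

Derivation:
dt = T/N = 0.027767; dx = sigma*sqrt(3*dt) = 0.115447
u = exp(dx) = 1.122375; d = 1/u = 0.890968
p_u = 0.161977, p_m = 0.666667, p_d = 0.171357
Discount per step: exp(-r*dt) = 0.998086
Stock lattice S(k, j) with j the centered position index:
  k=0: S(0,+0) = 0.8900
  k=1: S(1,-1) = 0.7930; S(1,+0) = 0.8900; S(1,+1) = 0.9989
  k=2: S(2,-2) = 0.7065; S(2,-1) = 0.7930; S(2,+0) = 0.8900; S(2,+1) = 0.9989; S(2,+2) = 1.1212
  k=3: S(3,-3) = 0.6295; S(3,-2) = 0.7065; S(3,-1) = 0.7930; S(3,+0) = 0.8900; S(3,+1) = 0.9989; S(3,+2) = 1.1212; S(3,+3) = 1.2584
Terminal payoffs V(N, j) = max(S_T - K, 0):
  V(3,-3) = 0.000000; V(3,-2) = 0.000000; V(3,-1) = 0.000000; V(3,+0) = 0.000000; V(3,+1) = 0.038914; V(3,+2) = 0.161156; V(3,+3) = 0.298357
Backward induction: V(k, j) = exp(-r*dt) * [p_u * V(k+1, j+1) + p_m * V(k+1, j) + p_d * V(k+1, j-1)]
  V(2,-2) = exp(-r*dt) * [p_u*0.000000 + p_m*0.000000 + p_d*0.000000] = 0.000000
  V(2,-1) = exp(-r*dt) * [p_u*0.000000 + p_m*0.000000 + p_d*0.000000] = 0.000000
  V(2,+0) = exp(-r*dt) * [p_u*0.038914 + p_m*0.000000 + p_d*0.000000] = 0.006291
  V(2,+1) = exp(-r*dt) * [p_u*0.161156 + p_m*0.038914 + p_d*0.000000] = 0.051946
  V(2,+2) = exp(-r*dt) * [p_u*0.298357 + p_m*0.161156 + p_d*0.038914] = 0.162121
  V(1,-1) = exp(-r*dt) * [p_u*0.006291 + p_m*0.000000 + p_d*0.000000] = 0.001017
  V(1,+0) = exp(-r*dt) * [p_u*0.051946 + p_m*0.006291 + p_d*0.000000] = 0.012584
  V(1,+1) = exp(-r*dt) * [p_u*0.162121 + p_m*0.051946 + p_d*0.006291] = 0.061850
  V(0,+0) = exp(-r*dt) * [p_u*0.061850 + p_m*0.012584 + p_d*0.001017] = 0.018546


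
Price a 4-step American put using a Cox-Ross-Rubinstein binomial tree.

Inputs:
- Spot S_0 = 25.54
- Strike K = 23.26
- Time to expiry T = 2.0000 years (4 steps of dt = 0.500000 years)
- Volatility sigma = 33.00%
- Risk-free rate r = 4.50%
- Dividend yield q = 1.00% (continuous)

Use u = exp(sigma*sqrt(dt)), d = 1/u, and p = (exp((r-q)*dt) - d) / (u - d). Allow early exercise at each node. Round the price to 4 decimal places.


Answer: Price = V(0,0) = 2.7726

Derivation:
dt = T/N = 0.500000
u = exp(sigma*sqrt(dt)) = 1.262817; d = 1/u = 0.791880
p = (exp((r-q)*dt) - d) / (u - d) = 0.479414
Discount per step: exp(-r*dt) = 0.977751
Stock lattice S(k, i) with i counting down-moves:
  k=0: S(0,0) = 25.5400
  k=1: S(1,0) = 32.2524; S(1,1) = 20.2246
  k=2: S(2,0) = 40.7288; S(2,1) = 25.5400; S(2,2) = 16.0155
  k=3: S(3,0) = 51.4331; S(3,1) = 32.2524; S(3,2) = 20.2246; S(3,3) = 12.6823
  k=4: S(4,0) = 64.9506; S(4,1) = 40.7288; S(4,2) = 25.5400; S(4,3) = 16.0155; S(4,4) = 10.0429
Terminal payoffs V(N, i) = max(K - S_T, 0):
  V(4,0) = 0.000000; V(4,1) = 0.000000; V(4,2) = 0.000000; V(4,3) = 7.244526; V(4,4) = 13.217110
Backward induction: V(k, i) = exp(-r*dt) * [p * V(k+1, i) + (1-p) * V(k+1, i+1)]; then take max(V_cont, immediate exercise) for American.
  V(3,0) = exp(-r*dt) * [p*0.000000 + (1-p)*0.000000] = 0.000000; exercise = 0.000000; V(3,0) = max -> 0.000000
  V(3,1) = exp(-r*dt) * [p*0.000000 + (1-p)*0.000000] = 0.000000; exercise = 0.000000; V(3,1) = max -> 0.000000
  V(3,2) = exp(-r*dt) * [p*0.000000 + (1-p)*7.244526] = 3.687490; exercise = 3.035381; V(3,2) = max -> 3.687490
  V(3,3) = exp(-r*dt) * [p*7.244526 + (1-p)*13.217110] = 10.123411; exercise = 10.577664; V(3,3) = max -> 10.577664
  V(2,0) = exp(-r*dt) * [p*0.000000 + (1-p)*0.000000] = 0.000000; exercise = 0.000000; V(2,0) = max -> 0.000000
  V(2,1) = exp(-r*dt) * [p*0.000000 + (1-p)*3.687490] = 1.876946; exercise = 0.000000; V(2,1) = max -> 1.876946
  V(2,2) = exp(-r*dt) * [p*3.687490 + (1-p)*10.577664] = 7.112572; exercise = 7.244526; V(2,2) = max -> 7.244526
  V(1,0) = exp(-r*dt) * [p*0.000000 + (1-p)*1.876946] = 0.955372; exercise = 0.000000; V(1,0) = max -> 0.955372
  V(1,1) = exp(-r*dt) * [p*1.876946 + (1-p)*7.244526] = 4.567304; exercise = 3.035381; V(1,1) = max -> 4.567304
  V(0,0) = exp(-r*dt) * [p*0.955372 + (1-p)*4.567304] = 2.772603; exercise = 0.000000; V(0,0) = max -> 2.772603


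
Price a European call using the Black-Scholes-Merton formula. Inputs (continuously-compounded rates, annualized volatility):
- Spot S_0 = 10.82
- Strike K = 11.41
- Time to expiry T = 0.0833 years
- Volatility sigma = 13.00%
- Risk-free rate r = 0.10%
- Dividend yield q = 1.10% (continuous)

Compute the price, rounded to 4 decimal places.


Answer: Price = 0.0141

Derivation:
d1 = (ln(S/K) + (r - q + 0.5*sigma^2) * T) / (sigma * sqrt(T)) = -1.41851372
d2 = d1 - sigma * sqrt(T) = -1.45603399
exp(-rT) = 0.99991670; exp(-qT) = 0.99908412
C = S_0 * exp(-qT) * N(d1) - K * exp(-rT) * N(d2)
N(d1) = 0.07802042; N(d2) = 0.07269161
C = 10.8200 * 0.99908412 * 0.07802042 - 11.4100 * 0.99991670 * 0.07269161 = 0.0141


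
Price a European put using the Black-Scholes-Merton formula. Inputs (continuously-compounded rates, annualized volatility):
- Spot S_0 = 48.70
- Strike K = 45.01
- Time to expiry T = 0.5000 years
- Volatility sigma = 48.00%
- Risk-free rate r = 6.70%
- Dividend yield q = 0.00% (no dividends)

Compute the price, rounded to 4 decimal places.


Answer: Price = 3.9611

Derivation:
d1 = (ln(S/K) + (r - q + 0.5*sigma^2) * T) / (sigma * sqrt(T)) = 0.50055601
d2 = d1 - sigma * sqrt(T) = 0.16114475
exp(-rT) = 0.96705491; exp(-qT) = 1.00000000
P = K * exp(-rT) * N(-d2) - S_0 * exp(-qT) * N(-d1)
N(-d1) = 0.30834181; N(-d2) = 0.43598970
P = 45.0100 * 0.96705491 * 0.43598970 - 48.7000 * 1.00000000 * 0.30834181 = 3.9611
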